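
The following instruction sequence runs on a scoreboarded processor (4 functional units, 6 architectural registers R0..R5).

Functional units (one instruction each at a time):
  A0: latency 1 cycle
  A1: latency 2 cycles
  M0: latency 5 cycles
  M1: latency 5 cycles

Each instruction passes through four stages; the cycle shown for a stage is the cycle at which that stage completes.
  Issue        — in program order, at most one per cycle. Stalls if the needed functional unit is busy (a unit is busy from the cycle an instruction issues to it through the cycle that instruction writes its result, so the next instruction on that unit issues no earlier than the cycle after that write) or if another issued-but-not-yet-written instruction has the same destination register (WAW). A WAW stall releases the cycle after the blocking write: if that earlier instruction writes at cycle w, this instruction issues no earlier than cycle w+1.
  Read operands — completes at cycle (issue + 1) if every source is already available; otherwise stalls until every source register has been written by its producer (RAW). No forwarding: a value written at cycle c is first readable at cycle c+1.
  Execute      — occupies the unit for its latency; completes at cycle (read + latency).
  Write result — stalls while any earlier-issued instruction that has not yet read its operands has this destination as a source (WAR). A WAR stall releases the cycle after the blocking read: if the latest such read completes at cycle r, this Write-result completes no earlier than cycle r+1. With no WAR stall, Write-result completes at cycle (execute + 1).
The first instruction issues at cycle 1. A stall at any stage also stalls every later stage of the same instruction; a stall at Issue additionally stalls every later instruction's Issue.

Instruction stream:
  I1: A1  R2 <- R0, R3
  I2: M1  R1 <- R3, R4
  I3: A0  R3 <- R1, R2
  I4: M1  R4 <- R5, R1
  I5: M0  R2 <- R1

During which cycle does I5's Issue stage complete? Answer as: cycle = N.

cycle = 11

cycle 1: I1 issues→A1
cycle 2: I1 reads; I2 issues→M1
cycle 3: I2 reads; I3 issues→A0
cycle 4: I1 exec-done
cycle 5: I1 writes R2
cycle 8: I2 exec-done
cycle 9: I2 writes R1
cycle 10: I3 reads; I4 issues→M1
cycle 11: I3 exec-done; I4 reads; I5 issues→M0
cycle 12: I3 writes R3; I5 reads
cycle 16: I4 exec-done
cycle 17: I4 writes R4; I5 exec-done
cycle 18: I5 writes R2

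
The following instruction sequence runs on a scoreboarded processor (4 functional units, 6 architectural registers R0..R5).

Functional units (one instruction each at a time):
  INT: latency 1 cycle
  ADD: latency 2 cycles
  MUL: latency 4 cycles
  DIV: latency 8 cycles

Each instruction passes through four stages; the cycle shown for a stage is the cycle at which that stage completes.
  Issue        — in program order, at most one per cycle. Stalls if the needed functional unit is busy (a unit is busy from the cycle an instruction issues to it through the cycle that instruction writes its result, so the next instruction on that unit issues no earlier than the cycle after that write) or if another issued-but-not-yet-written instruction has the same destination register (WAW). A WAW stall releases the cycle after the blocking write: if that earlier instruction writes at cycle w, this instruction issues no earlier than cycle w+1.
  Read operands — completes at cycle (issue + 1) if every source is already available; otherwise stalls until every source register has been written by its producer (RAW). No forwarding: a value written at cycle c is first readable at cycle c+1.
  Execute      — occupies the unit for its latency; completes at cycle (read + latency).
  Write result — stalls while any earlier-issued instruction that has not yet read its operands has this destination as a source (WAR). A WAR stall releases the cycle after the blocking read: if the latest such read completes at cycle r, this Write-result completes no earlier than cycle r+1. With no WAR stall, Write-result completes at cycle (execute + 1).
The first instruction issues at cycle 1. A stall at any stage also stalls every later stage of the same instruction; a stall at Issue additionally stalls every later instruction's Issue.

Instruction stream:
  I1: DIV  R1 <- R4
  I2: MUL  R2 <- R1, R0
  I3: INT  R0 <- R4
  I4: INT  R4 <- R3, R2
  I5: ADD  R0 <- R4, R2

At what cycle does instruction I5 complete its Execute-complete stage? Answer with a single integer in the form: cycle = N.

cycle = 23

1) issue 1, read 2, done 10, write 11
2) issue 2, read 12, done 16, write 17  <RAW R1: wait I1 write@11>
3) issue 3, read 4, done 5, write 13  <WAR R0: wait I2 read@12>
4) issue 14, read 18, done 19, write 20  <struct: INT busy until I3 writes@13 / RAW R2: wait I2 write@17>
5) issue 15, read 21, done 23, write 24  <RAW R4: wait I4 write@20>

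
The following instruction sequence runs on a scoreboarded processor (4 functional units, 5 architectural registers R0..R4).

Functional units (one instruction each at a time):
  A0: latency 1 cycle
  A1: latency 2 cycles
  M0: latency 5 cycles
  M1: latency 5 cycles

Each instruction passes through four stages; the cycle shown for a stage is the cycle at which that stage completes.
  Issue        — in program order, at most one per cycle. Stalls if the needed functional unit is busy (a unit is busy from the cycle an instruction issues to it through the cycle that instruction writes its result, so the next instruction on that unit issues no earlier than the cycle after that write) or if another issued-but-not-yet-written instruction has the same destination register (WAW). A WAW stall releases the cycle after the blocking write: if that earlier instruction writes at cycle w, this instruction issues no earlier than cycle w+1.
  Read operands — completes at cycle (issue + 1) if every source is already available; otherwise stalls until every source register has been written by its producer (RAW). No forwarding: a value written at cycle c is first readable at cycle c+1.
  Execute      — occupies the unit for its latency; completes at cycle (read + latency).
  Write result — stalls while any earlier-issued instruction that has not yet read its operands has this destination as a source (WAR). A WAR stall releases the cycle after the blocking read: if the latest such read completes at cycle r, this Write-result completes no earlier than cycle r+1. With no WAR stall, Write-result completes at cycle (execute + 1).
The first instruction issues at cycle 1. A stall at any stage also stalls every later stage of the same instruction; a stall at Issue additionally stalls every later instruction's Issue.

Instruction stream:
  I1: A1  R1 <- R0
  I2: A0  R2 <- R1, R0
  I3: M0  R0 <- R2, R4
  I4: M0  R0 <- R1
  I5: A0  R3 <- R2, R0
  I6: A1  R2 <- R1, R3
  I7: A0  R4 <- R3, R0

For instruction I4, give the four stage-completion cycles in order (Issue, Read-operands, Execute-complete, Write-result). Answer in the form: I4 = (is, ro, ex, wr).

  I1 | 1 | 2 | 4 | 5
  I2 | 2 | 6 | 7 | 8   RAW R1: wait I1 write@5
  I3 | 3 | 9 | 14 | 15   RAW R2: wait I2 write@8
  I4 | 16 | 17 | 22 | 23   struct: M0 busy until I3 writes@15
  I5 | 17 | 24 | 25 | 26   RAW R0: wait I4 write@23
  I6 | 18 | 27 | 29 | 30   RAW R3: wait I5 write@26
  I7 | 27 | 28 | 29 | 30   struct: A0 busy until I5 writes@26

I4 = (16, 17, 22, 23)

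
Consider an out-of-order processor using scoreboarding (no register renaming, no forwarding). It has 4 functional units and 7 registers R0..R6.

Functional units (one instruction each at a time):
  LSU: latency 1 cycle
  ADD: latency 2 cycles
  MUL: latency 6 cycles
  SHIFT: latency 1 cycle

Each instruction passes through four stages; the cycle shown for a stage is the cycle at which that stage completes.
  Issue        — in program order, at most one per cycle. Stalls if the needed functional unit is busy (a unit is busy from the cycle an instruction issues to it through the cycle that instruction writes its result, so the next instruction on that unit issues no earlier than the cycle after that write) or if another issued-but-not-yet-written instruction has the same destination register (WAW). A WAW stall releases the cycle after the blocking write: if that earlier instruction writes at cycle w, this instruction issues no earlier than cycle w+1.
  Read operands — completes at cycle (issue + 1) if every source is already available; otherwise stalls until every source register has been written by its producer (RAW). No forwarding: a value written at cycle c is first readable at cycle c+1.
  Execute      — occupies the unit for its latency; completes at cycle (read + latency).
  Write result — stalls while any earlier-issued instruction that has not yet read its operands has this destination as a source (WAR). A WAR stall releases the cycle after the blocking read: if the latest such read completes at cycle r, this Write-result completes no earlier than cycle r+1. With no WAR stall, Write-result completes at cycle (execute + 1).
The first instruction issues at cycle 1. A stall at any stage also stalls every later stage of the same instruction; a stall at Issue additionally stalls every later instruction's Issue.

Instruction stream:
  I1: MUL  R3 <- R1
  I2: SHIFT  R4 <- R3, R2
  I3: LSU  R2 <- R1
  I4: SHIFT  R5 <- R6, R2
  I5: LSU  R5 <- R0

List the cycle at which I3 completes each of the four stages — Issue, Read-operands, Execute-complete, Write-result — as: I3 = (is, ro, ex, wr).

I3 = (3, 4, 5, 11)

  I1 | 1 | 2 | 8 | 9
  I2 | 2 | 10 | 11 | 12   RAW R3: wait I1 write@9
  I3 | 3 | 4 | 5 | 11   WAR R2: wait I2 read@10
  I4 | 13 | 14 | 15 | 16   struct: SHIFT busy until I2 writes@12
  I5 | 17 | 18 | 19 | 20   WAW R5: wait I4 write@16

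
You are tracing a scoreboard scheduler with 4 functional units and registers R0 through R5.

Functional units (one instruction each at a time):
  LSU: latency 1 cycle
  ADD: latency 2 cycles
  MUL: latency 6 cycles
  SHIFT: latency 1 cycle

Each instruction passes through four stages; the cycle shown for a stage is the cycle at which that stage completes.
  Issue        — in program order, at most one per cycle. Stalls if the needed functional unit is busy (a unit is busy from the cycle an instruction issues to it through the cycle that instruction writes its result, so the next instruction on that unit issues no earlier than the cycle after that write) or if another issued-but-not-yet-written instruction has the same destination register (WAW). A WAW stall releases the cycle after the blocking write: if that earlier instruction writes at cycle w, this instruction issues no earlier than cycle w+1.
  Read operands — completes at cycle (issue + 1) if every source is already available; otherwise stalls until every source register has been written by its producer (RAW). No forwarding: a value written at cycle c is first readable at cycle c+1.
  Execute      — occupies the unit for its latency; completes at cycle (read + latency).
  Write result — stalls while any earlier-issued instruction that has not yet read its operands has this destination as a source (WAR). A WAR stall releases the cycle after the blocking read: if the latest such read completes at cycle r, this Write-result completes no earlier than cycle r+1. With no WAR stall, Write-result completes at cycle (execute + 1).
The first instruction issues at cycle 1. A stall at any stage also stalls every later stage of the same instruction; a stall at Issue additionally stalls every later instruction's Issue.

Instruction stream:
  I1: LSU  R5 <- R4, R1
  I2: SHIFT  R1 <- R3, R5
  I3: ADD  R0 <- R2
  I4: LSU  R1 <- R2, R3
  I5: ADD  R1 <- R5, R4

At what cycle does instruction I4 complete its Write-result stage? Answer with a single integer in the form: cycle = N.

[1] I1 issues→LSU
[2] I1 reads; I2 issues→SHIFT
[3] I1 exec-done; I3 issues→ADD
[4] I1 writes R5; I3 reads
[5] I2 reads
[6] I2 exec-done; I3 exec-done
[7] I2 writes R1; I3 writes R0
[8] I4 issues→LSU
[9] I4 reads
[10] I4 exec-done
[11] I4 writes R1
[12] I5 issues→ADD
[13] I5 reads
[15] I5 exec-done
[16] I5 writes R1

cycle = 11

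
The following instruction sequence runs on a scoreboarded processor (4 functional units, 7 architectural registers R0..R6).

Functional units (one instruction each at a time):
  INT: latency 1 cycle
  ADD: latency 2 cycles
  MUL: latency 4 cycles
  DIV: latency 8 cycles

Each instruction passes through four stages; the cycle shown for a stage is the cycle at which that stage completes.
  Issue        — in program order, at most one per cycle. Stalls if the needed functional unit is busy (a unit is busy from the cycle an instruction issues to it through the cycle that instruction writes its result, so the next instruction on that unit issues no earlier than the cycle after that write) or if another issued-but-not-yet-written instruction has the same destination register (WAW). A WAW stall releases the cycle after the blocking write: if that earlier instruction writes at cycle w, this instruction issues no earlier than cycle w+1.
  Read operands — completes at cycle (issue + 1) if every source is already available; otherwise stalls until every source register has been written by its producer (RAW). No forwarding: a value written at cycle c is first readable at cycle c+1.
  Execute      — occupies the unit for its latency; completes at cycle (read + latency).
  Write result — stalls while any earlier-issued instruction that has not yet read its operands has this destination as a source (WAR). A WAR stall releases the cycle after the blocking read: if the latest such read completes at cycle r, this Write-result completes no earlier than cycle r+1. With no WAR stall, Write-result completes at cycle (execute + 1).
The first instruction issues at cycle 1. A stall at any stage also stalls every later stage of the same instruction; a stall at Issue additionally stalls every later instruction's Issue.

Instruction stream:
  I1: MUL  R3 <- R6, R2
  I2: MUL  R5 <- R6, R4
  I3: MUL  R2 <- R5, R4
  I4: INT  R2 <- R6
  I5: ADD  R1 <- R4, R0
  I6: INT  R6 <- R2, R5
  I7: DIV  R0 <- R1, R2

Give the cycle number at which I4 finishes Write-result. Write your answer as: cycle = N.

  I1 | 1 | 2 | 6 | 7
  I2 | 8 | 9 | 13 | 14   struct: MUL busy until I1 writes@7
  I3 | 15 | 16 | 20 | 21   struct: MUL busy until I2 writes@14
  I4 | 22 | 23 | 24 | 25   WAW R2: wait I3 write@21
  I5 | 23 | 24 | 26 | 27
  I6 | 26 | 27 | 28 | 29   struct: INT busy until I4 writes@25
  I7 | 27 | 28 | 36 | 37

cycle = 25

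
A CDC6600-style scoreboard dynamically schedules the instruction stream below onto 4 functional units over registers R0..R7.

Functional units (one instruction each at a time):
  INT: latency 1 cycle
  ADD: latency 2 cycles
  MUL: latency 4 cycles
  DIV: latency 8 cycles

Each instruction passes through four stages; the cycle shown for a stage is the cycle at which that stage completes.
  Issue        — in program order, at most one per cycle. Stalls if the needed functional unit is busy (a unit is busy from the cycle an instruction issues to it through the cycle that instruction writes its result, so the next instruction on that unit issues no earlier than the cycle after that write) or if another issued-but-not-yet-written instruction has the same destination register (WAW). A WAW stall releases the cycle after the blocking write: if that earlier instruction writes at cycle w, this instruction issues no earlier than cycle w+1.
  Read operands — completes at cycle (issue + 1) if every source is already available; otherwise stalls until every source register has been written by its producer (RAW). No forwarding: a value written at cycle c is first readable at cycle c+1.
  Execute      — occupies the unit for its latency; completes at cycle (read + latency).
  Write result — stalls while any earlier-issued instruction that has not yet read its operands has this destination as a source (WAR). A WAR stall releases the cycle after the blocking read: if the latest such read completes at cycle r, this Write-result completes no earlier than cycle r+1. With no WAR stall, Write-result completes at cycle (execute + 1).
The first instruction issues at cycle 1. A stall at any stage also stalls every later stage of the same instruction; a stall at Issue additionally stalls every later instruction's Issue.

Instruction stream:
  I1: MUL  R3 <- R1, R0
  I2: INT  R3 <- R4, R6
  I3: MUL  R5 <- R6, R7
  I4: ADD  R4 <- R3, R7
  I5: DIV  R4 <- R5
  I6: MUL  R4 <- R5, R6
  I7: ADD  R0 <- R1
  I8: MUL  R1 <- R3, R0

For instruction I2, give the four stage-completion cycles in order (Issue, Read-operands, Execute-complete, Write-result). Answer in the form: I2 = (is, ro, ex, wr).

  I1 | 1 | 2 | 6 | 7
  I2 | 8 | 9 | 10 | 11   WAW R3: wait I1 write@7
  I3 | 9 | 10 | 14 | 15
  I4 | 10 | 12 | 14 | 15   RAW R3: wait I2 write@11
  I5 | 16 | 17 | 25 | 26   WAW R4: wait I4 write@15
  I6 | 27 | 28 | 32 | 33   WAW R4: wait I5 write@26
  I7 | 28 | 29 | 31 | 32
  I8 | 34 | 35 | 39 | 40   struct: MUL busy until I6 writes@33

I2 = (8, 9, 10, 11)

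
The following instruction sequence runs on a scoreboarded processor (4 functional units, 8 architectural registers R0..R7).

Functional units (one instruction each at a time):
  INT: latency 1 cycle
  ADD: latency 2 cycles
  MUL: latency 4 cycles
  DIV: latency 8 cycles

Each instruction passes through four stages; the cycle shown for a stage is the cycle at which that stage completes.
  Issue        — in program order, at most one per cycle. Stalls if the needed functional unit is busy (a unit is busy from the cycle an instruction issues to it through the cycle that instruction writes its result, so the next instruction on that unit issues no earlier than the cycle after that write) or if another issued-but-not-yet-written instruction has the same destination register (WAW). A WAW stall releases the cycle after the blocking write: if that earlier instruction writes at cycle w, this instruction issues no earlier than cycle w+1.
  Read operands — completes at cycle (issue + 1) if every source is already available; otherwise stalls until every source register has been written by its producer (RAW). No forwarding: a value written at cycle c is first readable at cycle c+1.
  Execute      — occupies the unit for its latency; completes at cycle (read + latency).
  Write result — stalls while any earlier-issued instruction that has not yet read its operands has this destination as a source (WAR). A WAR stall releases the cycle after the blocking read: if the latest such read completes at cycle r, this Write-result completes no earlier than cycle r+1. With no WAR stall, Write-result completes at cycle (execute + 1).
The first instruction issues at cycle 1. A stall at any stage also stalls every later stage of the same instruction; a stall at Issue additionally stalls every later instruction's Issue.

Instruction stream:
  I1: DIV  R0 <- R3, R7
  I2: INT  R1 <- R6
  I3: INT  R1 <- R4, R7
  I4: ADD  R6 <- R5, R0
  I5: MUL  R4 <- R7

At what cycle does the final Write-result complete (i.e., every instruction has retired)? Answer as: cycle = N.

cycle = 15

cycle 1: I1 issues→DIV
cycle 2: I1 reads; I2 issues→INT
cycle 3: I2 reads
cycle 4: I2 exec-done
cycle 5: I2 writes R1
cycle 6: I3 issues→INT
cycle 7: I3 reads; I4 issues→ADD
cycle 8: I3 exec-done; I5 issues→MUL
cycle 9: I3 writes R1; I5 reads
cycle 10: I1 exec-done
cycle 11: I1 writes R0
cycle 12: I4 reads
cycle 13: I5 exec-done
cycle 14: I4 exec-done; I5 writes R4
cycle 15: I4 writes R6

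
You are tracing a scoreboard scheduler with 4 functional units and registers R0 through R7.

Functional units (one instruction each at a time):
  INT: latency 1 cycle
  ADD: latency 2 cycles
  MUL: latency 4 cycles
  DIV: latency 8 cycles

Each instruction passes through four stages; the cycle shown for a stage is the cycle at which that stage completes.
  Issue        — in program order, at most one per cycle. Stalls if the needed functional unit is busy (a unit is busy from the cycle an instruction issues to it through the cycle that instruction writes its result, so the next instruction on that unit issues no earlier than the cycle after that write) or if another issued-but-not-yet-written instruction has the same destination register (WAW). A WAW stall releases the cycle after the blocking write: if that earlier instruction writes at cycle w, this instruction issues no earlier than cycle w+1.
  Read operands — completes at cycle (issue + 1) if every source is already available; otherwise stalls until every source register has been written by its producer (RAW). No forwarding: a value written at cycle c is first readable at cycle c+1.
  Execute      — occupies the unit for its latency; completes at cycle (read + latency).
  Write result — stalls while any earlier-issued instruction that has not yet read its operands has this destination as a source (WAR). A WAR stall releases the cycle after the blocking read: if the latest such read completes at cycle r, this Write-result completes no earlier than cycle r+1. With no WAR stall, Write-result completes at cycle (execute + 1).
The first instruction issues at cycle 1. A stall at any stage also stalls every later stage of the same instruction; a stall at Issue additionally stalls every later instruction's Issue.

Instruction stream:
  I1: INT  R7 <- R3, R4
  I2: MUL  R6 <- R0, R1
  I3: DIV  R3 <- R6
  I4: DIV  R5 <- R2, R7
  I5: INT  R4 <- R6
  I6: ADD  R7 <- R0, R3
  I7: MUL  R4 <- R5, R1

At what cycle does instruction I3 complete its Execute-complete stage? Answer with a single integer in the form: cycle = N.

cycle = 17

[I1] 1/2/3/4
[I2] 2/3/7/8
[I3] 3/9/17/18  (RAW R6: wait I2 write@8)
[I4] 19/20/28/29  (struct: DIV busy until I3 writes@18)
[I5] 20/21/22/23
[I6] 21/22/24/25
[I7] 24/30/34/35  (WAW R4: wait I5 write@23; RAW R5: wait I4 write@29)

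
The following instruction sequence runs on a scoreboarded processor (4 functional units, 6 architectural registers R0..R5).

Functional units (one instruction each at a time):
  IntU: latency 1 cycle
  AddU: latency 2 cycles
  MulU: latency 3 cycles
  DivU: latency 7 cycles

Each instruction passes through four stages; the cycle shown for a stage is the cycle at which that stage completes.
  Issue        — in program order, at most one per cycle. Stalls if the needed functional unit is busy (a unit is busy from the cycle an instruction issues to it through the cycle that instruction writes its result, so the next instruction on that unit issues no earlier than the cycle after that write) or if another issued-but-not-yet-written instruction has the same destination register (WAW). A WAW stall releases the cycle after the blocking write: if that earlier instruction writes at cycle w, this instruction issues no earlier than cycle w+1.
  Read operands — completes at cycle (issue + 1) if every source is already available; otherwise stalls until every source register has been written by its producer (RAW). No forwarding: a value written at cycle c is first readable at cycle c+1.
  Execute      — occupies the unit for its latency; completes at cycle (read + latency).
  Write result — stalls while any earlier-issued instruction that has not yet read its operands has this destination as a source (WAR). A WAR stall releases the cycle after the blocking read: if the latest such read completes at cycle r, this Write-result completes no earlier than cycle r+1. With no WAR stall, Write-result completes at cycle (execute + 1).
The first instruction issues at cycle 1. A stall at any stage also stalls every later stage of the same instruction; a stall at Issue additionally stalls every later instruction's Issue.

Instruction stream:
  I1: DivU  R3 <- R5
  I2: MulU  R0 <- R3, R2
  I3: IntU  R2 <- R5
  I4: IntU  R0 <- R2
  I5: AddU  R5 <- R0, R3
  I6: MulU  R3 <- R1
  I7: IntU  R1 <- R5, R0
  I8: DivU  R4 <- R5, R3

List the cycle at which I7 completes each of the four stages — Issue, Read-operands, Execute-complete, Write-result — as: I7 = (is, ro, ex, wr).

1) issue 1, read 2, done 9, write 10
2) issue 2, read 11, done 14, write 15  <RAW R3: wait I1 write@10>
3) issue 3, read 4, done 5, write 12  <WAR R2: wait I2 read@11>
4) issue 16, read 17, done 18, write 19  <WAW R0: wait I2 write@15>
5) issue 17, read 20, done 22, write 23  <RAW R0: wait I4 write@19>
6) issue 18, read 19, done 22, write 23
7) issue 20, read 24, done 25, write 26  <struct: IntU busy until I4 writes@19 / RAW R5: wait I5 write@23>
8) issue 21, read 24, done 31, write 32  <RAW R5: wait I5 write@23 / RAW R3: wait I6 write@23>

I7 = (20, 24, 25, 26)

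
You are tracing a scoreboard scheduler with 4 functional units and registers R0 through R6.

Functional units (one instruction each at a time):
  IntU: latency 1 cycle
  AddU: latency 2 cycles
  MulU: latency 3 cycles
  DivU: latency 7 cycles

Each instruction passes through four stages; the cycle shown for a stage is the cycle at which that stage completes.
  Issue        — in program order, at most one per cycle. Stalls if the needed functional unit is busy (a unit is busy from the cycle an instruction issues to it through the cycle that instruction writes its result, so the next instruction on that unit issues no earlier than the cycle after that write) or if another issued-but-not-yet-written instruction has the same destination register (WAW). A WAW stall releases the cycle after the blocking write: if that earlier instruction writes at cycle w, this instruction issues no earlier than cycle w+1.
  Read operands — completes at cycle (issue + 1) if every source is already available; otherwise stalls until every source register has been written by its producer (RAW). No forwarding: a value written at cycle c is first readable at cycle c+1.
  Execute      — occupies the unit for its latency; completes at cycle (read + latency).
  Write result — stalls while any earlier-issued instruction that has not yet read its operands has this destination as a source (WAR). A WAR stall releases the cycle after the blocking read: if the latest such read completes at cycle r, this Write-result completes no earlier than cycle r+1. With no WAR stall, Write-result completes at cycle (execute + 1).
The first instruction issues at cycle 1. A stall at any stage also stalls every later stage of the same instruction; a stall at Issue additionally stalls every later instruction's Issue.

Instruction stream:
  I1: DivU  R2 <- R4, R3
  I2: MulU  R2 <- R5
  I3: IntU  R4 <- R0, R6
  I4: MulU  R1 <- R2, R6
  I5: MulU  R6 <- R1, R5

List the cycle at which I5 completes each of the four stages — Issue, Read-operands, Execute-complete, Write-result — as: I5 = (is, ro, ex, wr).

1) issue 1, read 2, done 9, write 10
2) issue 11, read 12, done 15, write 16  <WAW R2: wait I1 write@10>
3) issue 12, read 13, done 14, write 15
4) issue 17, read 18, done 21, write 22  <struct: MulU busy until I2 writes@16>
5) issue 23, read 24, done 27, write 28  <struct: MulU busy until I4 writes@22>

I5 = (23, 24, 27, 28)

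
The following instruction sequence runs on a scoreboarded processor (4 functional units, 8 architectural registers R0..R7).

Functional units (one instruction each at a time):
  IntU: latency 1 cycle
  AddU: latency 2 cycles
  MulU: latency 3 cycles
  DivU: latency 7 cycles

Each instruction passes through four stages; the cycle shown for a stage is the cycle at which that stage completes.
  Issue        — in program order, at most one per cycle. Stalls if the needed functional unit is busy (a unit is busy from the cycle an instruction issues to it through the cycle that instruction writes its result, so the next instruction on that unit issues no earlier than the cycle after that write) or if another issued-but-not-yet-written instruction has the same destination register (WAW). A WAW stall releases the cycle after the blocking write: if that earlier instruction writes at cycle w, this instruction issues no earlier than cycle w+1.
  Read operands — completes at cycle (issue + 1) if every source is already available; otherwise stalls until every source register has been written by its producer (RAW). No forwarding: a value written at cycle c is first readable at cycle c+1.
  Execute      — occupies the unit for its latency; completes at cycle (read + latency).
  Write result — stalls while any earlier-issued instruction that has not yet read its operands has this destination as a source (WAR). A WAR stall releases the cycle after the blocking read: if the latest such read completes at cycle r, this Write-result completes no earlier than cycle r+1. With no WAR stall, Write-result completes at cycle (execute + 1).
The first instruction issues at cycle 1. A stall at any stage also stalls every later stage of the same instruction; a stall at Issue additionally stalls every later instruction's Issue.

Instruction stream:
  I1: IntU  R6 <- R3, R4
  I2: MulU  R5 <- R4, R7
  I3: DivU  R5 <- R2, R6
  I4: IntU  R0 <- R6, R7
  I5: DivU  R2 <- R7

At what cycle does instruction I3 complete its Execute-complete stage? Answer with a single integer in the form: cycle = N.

[I1] 1/2/3/4
[I2] 2/3/6/7
[I3] 8/9/16/17  (WAW R5: wait I2 write@7)
[I4] 9/10/11/12
[I5] 18/19/26/27  (struct: DivU busy until I3 writes@17)

cycle = 16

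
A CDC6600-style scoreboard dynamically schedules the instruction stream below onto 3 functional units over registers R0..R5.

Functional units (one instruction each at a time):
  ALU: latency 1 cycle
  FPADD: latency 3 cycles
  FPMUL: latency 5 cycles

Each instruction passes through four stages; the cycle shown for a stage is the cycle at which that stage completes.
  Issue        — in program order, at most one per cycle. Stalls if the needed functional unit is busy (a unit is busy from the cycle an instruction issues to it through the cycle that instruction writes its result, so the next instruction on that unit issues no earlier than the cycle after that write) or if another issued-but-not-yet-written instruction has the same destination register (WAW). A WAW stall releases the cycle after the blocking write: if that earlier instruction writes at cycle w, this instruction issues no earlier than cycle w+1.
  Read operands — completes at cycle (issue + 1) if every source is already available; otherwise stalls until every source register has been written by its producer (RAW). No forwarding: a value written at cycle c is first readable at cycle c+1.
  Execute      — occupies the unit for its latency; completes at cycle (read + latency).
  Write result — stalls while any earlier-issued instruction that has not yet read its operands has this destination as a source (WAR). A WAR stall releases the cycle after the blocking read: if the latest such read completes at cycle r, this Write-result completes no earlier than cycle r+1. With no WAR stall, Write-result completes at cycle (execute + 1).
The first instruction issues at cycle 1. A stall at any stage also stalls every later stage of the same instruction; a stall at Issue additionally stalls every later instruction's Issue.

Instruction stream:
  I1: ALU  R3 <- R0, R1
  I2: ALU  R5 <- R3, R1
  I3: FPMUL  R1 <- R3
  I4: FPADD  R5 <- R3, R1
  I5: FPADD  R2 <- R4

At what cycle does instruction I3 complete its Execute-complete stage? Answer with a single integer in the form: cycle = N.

cycle = 12

I1  is:1  ro:2  ex:3  wr:4
I2  is:5  ro:6  ex:7  wr:8  — struct: ALU busy until I1 writes@4
I3  is:6  ro:7  ex:12  wr:13
I4  is:9  ro:14  ex:17  wr:18  — WAW R5: wait I2 write@8, RAW R1: wait I3 write@13
I5  is:19  ro:20  ex:23  wr:24  — struct: FPADD busy until I4 writes@18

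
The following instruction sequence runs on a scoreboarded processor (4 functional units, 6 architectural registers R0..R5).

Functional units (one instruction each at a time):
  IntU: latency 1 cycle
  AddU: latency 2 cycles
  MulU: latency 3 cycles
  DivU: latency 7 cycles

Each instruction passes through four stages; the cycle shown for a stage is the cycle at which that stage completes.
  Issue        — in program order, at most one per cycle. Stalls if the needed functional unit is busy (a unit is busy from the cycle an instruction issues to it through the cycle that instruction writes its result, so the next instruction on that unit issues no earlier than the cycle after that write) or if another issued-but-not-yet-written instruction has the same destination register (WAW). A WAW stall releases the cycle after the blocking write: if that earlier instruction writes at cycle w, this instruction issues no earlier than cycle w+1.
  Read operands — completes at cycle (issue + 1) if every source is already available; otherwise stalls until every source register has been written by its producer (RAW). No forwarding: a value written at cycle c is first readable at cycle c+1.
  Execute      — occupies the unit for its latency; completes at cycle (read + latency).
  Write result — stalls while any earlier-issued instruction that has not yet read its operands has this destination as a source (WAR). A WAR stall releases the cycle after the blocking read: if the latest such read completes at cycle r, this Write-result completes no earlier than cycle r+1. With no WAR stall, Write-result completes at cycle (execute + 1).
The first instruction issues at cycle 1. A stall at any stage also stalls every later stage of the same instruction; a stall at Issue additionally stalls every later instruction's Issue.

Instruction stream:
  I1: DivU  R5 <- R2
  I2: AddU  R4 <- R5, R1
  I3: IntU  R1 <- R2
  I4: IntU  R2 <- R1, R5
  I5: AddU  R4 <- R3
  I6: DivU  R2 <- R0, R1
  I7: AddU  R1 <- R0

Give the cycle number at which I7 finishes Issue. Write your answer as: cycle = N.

[1] I1 issues→DivU
[2] I1 reads, I2 issues→AddU
[3] I3 issues→IntU
[4] I3 reads
[5] I3 exec-done
[9] I1 exec-done
[10] I1 writes R5
[11] I2 reads
[12] I3 writes R1
[13] I2 exec-done, I4 issues→IntU
[14] I2 writes R4, I4 reads
[15] I4 exec-done, I5 issues→AddU
[16] I4 writes R2, I5 reads
[17] I6 issues→DivU
[18] I5 exec-done, I6 reads
[19] I5 writes R4
[20] I7 issues→AddU
[21] I7 reads
[23] I7 exec-done
[24] I7 writes R1
[25] I6 exec-done
[26] I6 writes R2

cycle = 20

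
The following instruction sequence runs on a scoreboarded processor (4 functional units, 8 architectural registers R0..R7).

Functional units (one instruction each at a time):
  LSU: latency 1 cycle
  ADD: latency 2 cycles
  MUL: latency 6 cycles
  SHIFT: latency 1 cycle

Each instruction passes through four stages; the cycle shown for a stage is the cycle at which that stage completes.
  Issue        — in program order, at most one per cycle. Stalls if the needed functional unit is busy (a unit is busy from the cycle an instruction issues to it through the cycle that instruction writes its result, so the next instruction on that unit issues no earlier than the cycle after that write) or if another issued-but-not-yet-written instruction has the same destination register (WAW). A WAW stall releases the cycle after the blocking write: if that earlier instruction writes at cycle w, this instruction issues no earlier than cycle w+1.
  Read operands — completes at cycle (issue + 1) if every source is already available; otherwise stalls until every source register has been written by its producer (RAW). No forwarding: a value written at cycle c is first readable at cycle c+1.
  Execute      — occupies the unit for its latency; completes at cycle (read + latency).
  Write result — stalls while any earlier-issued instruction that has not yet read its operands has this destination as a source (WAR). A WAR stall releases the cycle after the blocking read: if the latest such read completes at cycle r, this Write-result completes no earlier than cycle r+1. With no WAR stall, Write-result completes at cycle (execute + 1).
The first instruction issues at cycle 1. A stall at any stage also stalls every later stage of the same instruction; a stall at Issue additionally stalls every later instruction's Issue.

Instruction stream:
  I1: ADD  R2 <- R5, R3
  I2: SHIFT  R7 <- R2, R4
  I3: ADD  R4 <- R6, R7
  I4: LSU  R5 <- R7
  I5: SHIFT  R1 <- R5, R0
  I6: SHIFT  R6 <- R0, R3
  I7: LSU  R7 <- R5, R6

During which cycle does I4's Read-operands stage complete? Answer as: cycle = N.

cycle = 9

[1] I1 issues→ADD
[2] I1 reads | I2 issues→SHIFT
[4] I1 exec-done
[5] I1 writes R2
[6] I2 reads | I3 issues→ADD
[7] I2 exec-done | I4 issues→LSU
[8] I2 writes R7
[9] I3 reads | I4 reads | I5 issues→SHIFT
[10] I4 exec-done
[11] I3 exec-done | I4 writes R5
[12] I3 writes R4 | I5 reads
[13] I5 exec-done
[14] I5 writes R1
[15] I6 issues→SHIFT
[16] I6 reads | I7 issues→LSU
[17] I6 exec-done
[18] I6 writes R6
[19] I7 reads
[20] I7 exec-done
[21] I7 writes R7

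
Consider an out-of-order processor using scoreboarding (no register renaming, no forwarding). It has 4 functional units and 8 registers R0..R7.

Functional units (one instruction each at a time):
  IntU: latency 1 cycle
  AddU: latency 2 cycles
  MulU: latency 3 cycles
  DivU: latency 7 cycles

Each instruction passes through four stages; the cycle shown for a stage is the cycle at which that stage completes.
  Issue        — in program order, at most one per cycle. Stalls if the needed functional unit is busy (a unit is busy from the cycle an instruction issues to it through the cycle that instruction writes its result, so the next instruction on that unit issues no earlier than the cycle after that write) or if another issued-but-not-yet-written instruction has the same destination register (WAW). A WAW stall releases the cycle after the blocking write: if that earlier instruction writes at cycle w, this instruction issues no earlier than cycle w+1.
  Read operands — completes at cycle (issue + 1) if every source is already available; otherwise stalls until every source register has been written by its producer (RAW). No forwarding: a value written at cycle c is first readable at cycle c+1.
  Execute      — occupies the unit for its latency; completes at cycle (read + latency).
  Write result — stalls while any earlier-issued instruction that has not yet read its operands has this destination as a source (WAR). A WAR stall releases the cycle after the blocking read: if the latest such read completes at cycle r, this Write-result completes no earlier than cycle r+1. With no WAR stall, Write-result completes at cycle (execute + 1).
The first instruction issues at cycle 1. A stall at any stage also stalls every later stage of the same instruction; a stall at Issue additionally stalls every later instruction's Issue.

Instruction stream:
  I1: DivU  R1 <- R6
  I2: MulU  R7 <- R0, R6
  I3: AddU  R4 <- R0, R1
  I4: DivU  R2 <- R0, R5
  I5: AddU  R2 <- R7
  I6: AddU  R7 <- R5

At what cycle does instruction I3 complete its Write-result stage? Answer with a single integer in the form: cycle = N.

cycle = 14

t=1  I1→DivU
t=2  I1 RO, I2→MulU
t=3  I2 RO, I3→AddU
t=6  I2 EX
t=7  I2 WR R7
t=9  I1 EX
t=10  I1 WR R1
t=11  I3 RO, I4→DivU
t=12  I4 RO
t=13  I3 EX
t=14  I3 WR R4
t=19  I4 EX
t=20  I4 WR R2
t=21  I5→AddU
t=22  I5 RO
t=24  I5 EX
t=25  I5 WR R2
t=26  I6→AddU
t=27  I6 RO
t=29  I6 EX
t=30  I6 WR R7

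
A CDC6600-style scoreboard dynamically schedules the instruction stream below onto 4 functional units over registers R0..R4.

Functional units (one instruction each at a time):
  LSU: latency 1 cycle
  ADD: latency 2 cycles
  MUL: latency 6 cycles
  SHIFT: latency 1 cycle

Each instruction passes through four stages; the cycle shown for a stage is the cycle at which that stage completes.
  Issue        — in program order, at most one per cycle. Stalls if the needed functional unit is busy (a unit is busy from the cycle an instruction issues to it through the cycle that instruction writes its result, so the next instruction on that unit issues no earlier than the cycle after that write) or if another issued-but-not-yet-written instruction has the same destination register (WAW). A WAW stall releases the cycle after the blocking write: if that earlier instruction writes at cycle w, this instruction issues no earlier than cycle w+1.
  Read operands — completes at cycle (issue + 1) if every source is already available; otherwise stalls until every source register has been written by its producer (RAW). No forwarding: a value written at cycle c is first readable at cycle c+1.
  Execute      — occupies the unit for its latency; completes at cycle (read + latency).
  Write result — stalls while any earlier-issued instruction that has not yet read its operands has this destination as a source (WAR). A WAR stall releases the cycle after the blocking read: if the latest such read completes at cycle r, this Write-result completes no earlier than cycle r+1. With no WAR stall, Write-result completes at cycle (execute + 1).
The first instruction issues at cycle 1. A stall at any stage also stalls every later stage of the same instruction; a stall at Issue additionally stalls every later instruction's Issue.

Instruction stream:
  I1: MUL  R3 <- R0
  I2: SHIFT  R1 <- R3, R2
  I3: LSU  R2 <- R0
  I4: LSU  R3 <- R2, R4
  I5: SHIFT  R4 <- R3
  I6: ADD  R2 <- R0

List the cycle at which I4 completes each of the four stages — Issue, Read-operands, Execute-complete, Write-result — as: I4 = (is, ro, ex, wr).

I4 = (12, 13, 14, 15)

[1] issue I1 (MUL)
[2] I1 read-ops, issue I2 (SHIFT)
[3] issue I3 (LSU)
[4] I3 read-ops
[5] I3 finished on LSU
[8] I1 finished on MUL
[9] I1→R3
[10] I2 read-ops
[11] I2 finished on SHIFT, I3→R2
[12] I2→R1, issue I4 (LSU)
[13] I4 read-ops, issue I5 (SHIFT)
[14] I4 finished on LSU, issue I6 (ADD)
[15] I4→R3, I6 read-ops
[16] I5 read-ops
[17] I5 finished on SHIFT, I6 finished on ADD
[18] I5→R4, I6→R2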